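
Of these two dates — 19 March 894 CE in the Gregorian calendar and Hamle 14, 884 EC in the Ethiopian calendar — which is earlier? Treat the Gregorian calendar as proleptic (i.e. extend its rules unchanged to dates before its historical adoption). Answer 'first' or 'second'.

Converting both to JDN: 2047665 vs 2047050; the smaller is the second.

second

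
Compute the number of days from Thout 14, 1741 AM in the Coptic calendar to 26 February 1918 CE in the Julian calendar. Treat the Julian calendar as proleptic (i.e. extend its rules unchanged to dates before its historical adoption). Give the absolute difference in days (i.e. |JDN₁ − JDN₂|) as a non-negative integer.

38914

JDN of the first date = 2460578.
JDN of the second date = 2421664.
|2421664 − 2460578| = 38914.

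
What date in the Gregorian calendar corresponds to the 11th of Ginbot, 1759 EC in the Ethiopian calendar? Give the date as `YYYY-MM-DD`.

1767-05-17

Both dates share Julian Day Number 2366580; in the Gregorian calendar that is 17 May 1767 CE.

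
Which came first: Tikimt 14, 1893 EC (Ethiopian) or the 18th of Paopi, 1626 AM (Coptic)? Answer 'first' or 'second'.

Converting both to JDN: 2415317 vs 2418608; the smaller is the first.

first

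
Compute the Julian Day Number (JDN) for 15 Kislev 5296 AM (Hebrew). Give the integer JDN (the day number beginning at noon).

2282031

In the proleptic Gregorian calendar the same day is 21 November 1535.
JDN 2451545 is 1 January 2000 CE (Gregorian); the target day is −169514 days from there, so JDN = 2282031.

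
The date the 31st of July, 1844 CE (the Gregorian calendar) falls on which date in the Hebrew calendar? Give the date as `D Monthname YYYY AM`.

Both dates share Julian Day Number 2394779; in the Hebrew calendar that is 15 Av 5604 AM.

15 Av 5604 AM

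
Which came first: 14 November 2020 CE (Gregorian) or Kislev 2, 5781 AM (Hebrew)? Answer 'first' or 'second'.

Converting both to JDN: 2459168 vs 2459172; the smaller is the first.

first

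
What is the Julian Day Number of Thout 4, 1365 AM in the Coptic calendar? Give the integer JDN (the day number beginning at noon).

Equivalently 11 September 1648 (Gregorian).
JDN 2299161 is 15 October 1582 CE (Gregorian); the target day is +24073 days from there, so JDN = 2323234.

2323234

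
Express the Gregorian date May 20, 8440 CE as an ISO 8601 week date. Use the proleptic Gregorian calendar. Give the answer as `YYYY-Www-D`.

8440-W20-7

The weekday is Sunday (ISO weekday 7).
That Sunday belongs to ISO week 20 of ISO year 8440.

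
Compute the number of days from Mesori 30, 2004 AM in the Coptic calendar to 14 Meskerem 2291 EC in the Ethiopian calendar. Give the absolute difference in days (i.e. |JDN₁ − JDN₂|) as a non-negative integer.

3671

First date → JDN 2556985; second date → JDN 2560656.
The interval is |2556985 − 2560656| = 3671 days.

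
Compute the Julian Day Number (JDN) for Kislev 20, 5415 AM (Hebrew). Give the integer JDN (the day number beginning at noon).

2325505

In the Gregorian calendar the same day is 30 November 1654.
JDN 2299161 is 15 October 1582 CE (Gregorian); the target day is +26344 days from there, so JDN = 2325505.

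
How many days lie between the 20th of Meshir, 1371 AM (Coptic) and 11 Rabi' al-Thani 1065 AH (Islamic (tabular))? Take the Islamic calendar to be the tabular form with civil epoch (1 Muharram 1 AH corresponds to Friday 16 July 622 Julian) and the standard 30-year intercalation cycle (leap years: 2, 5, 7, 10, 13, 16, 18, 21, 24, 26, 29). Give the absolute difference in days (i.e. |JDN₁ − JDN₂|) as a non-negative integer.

6

First date → JDN 2325591; second date → JDN 2325585.
The interval is |2325591 − 2325585| = 6 days.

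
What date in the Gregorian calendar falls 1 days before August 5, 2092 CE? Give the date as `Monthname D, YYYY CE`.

August 4, 2092 CE

Counting 1 day back from JDN 2485365 reaches JDN 2485364, which is August 4, 2092 CE.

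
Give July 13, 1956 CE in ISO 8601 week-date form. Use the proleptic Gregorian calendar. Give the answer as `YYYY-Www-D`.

1956-W28-5

The weekday is Friday (ISO weekday 5).
That Friday belongs to ISO week 28 of ISO year 1956.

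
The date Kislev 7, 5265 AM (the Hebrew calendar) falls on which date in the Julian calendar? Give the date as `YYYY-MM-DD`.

1504-11-14

Both dates share Julian Day Number 2270712; in the Julian calendar that is 14 November 1504 CE.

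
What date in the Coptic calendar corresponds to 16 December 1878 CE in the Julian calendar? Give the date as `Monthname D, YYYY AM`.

Julian Day Number of the source date = 2407347.
Converting JDN 2407347 to the Coptic calendar gives 20 Koiak 1595 AM.

Koiak 20, 1595 AM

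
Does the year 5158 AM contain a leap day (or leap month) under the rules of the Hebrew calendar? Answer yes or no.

no

Hebrew year 5158 is year 9 of its 19-year Metonic cycle; leap years are at positions 3, 6, 8, 11, 14, 17, 19, so it is a common year (12 months).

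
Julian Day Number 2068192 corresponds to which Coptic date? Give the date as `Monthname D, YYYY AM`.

JDN 2068192 is 1 June 950 in the proleptic Gregorian calendar.
In the Coptic calendar that day is Paoni 2, 666 AM.

Paoni 2, 666 AM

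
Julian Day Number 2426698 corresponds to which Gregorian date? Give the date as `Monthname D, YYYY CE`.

December 22, 1931 CE

JDN 2451545 is 1 Jan 2000; 2426698 is −24847 days from there.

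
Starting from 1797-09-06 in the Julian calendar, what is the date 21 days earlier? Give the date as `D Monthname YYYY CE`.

16 August 1797 CE

Counting 21 days back from JDN 2377661 reaches JDN 2377640, which is 16 August 1797 CE.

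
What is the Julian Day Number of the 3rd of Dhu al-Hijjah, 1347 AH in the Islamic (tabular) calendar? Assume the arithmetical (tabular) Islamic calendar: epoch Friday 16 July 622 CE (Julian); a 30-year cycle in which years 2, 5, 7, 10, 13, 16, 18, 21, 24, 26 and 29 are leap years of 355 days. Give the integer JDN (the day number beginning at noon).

In the Gregorian calendar the same day is 13 May 1929.
JDN 2299161 is 15 October 1582 CE (Gregorian); the target day is +126584 days from there, so JDN = 2425745.

2425745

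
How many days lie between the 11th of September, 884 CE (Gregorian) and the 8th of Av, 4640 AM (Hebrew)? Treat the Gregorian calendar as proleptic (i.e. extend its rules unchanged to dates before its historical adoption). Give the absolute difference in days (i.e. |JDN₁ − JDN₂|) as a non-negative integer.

1512

JDN of the first date = 2044189.
JDN of the second date = 2042677.
|2042677 − 2044189| = 1512.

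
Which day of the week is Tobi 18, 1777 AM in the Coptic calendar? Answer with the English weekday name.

Wednesday

This is JDN 2473851 (26 January 2061 Gregorian).
Since JDN mod 7 = 2 (0 = Monday), the day is Wednesday.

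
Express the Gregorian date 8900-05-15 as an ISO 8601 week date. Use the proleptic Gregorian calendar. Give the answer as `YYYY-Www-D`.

8900-W19-6

The weekday is Saturday (ISO weekday 6).
That Saturday belongs to ISO week 19 of ISO year 8900.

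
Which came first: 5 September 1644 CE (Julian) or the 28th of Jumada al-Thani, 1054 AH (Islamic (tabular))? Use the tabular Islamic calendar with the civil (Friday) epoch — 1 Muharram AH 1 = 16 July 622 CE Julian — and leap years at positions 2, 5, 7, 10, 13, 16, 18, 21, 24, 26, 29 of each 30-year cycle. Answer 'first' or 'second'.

First date → JDN 2321777; second date → JDN 2321763.
JDN 2321763 < JDN 2321777, so the second date is earlier.

second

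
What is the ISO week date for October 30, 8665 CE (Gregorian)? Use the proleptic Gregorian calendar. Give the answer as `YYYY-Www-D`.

The weekday is Monday (ISO weekday 1).
That Monday belongs to ISO week 44 of ISO year 8665.

8665-W44-1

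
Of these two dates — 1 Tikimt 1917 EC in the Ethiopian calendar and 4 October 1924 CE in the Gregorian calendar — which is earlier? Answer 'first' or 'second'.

Converting both to JDN: 2424070 vs 2424063; the smaller is the second.

second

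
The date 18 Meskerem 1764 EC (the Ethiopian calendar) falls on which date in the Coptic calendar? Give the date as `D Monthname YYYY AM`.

18 Thout 1488 AM

Julian Day Number of the source date = 2368174.
Converting JDN 2368174 to the Coptic calendar gives 18 Thout 1488 AM.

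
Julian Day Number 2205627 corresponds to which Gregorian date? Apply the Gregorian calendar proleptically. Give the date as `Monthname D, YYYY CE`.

Counting from JDN 2299161 = 15 Oct 1582 gives an offset of -93534 days.

September 13, 1326 CE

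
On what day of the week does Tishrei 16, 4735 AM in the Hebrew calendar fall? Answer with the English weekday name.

This is JDN 2077088 (9 October 974 Gregorian).
2077088 ≡ 6 (mod 7); counting from Monday = 0 gives Sunday.

Sunday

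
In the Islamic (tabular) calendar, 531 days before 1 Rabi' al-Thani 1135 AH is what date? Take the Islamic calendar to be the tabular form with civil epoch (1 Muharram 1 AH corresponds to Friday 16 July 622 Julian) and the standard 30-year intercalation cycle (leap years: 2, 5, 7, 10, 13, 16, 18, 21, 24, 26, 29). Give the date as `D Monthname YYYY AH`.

Counting 531 days back from JDN 2350381 reaches JDN 2349850, which is 2 Shawwal 1133 AH.

2 Shawwal 1133 AH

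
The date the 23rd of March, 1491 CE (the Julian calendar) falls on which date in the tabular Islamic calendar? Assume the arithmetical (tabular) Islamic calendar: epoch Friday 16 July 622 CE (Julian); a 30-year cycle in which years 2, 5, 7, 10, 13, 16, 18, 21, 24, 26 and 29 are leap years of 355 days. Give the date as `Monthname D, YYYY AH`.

Jumada al-Awwal 12, 896 AH

Julian Day Number of the source date = 2265727.
Converting JDN 2265727 to the tabular Islamic calendar gives 12 Jumada al-Awwal 896 AH.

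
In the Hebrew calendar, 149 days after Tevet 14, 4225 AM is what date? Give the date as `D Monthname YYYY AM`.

16 Sivan 4225 AM

JDN of Tevet 14, 4225 AM = 1890897.
1890897 + 149 = 1891046.
JDN 1891046 in the Hebrew calendar is 16 Sivan 4225 AM.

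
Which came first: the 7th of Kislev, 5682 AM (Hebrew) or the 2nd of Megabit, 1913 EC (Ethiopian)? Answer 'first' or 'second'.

First date → JDN 2423032; second date → JDN 2422760.
JDN 2422760 < JDN 2423032, so the second date is earlier.

second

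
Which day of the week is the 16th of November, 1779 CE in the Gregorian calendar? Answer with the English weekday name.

Tuesday

Since JDN mod 7 = 1 (0 = Monday), the day is Tuesday.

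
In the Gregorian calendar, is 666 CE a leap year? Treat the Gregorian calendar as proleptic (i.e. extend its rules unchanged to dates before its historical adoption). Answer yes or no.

666 is not divisible by 4, so it is a common year.

no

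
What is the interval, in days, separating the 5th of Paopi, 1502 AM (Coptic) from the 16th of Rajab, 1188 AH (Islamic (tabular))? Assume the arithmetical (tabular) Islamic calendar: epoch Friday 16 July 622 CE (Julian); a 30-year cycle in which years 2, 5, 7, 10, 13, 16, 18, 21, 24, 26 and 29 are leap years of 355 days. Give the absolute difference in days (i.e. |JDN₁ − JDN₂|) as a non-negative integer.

4039

JDN of the first date = 2373304.
JDN of the second date = 2369265.
|2369265 − 2373304| = 4039.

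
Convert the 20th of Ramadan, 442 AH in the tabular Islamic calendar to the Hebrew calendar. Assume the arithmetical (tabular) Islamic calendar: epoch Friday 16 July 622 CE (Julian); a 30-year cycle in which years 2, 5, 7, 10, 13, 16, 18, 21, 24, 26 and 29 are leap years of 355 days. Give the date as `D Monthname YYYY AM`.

21 Shevat 4811 AM

Julian Day Number of the source date = 2104971.
Converting JDN 2104971 to the Hebrew calendar gives 21 Shevat 4811 AM.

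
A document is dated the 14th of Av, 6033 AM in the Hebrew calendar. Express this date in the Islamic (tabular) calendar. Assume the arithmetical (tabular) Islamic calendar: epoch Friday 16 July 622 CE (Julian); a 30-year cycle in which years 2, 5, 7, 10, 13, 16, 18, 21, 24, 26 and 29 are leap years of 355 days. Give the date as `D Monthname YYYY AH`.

13 Ramadan 1702 AH

Both dates share Julian Day Number 2551466; in the tabular Islamic calendar that is 13 Ramadan 1702 AH.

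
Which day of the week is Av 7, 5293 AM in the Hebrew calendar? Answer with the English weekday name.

In the proleptic Gregorian calendar this is 8 August 1533 (JDN 2281196).
JDN 2281196 mod 7 = 1, and JDN 0 was a Monday, so this is a Tuesday.

Tuesday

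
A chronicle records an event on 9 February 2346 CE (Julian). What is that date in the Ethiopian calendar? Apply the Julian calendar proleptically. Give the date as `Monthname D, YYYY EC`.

Yekatit 15, 2338 EC

The source date corresponds to 25 February 2346 in the Gregorian calendar (JDN 2577974).
That day falls on 15 Yekatit 2338 EC in the Ethiopian calendar.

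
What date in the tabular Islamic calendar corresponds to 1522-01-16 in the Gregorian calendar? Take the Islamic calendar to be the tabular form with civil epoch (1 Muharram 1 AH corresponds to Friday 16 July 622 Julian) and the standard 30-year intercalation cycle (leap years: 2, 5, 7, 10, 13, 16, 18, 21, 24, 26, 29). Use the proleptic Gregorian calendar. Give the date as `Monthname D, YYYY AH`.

Both dates share Julian Day Number 2276974; in the tabular Islamic calendar that is 7 Safar 928 AH.

Safar 7, 928 AH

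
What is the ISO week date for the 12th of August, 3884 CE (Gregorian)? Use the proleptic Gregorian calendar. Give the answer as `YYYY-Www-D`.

3884-W33-2

The weekday is Tuesday (ISO weekday 2).
That Tuesday belongs to ISO week 33 of ISO year 3884.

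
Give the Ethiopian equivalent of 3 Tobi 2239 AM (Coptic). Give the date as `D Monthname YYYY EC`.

Both dates share Julian Day Number 2642581; in the Ethiopian calendar that is 3 Tir 2515 EC.

3 Tir 2515 EC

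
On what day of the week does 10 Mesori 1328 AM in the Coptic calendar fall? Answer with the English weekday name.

Monday

Equivalently 13 August 1612 Gregorian, JDN 2310056.
2310056 ≡ 0 (mod 7); counting from Monday = 0 gives Monday.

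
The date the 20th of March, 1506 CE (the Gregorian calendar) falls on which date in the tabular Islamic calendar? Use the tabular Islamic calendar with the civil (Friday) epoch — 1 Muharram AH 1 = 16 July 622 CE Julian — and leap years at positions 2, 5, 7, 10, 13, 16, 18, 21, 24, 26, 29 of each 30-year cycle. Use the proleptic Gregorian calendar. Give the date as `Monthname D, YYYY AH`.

Both dates share Julian Day Number 2271193; in the tabular Islamic calendar that is 14 Shawwal 911 AH.

Shawwal 14, 911 AH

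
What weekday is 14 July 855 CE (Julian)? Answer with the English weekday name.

Sunday

In the proleptic Gregorian calendar this is 18 July 855 (JDN 2033541).
Since JDN mod 7 = 6 (0 = Monday), the day is Sunday.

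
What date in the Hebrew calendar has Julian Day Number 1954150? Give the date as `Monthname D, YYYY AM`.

Adar 13, 4398 AM

JDN 1954150 is 7 March 638 in the proleptic Gregorian calendar.
In the Hebrew calendar that day is Adar 13, 4398 AM.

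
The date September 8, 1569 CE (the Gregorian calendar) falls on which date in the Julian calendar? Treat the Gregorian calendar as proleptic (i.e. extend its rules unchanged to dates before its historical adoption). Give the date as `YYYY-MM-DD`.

1569-08-29

For dates in this range the Gregorian date is 10 days ahead of the Julian.
8 September 1569 Gregorian − 10 days → 29 August 1569 Julian.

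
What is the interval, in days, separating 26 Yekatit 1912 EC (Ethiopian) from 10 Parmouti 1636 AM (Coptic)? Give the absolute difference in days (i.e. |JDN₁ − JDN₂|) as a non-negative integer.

44

First date → JDN 2422389; second date → JDN 2422433.
The interval is |2422389 − 2422433| = 44 days.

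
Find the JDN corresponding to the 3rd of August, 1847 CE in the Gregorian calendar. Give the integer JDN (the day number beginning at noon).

2395877

JDN 2400001 is 17 November 1858 CE (Gregorian), MJD 0; the target day is −4124 days from there, so JDN = 2395877.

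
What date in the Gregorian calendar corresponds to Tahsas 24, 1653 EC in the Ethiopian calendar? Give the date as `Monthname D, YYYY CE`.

Both dates share Julian Day Number 2327727; in the Gregorian calendar that is 30 December 1660 CE.

December 30, 1660 CE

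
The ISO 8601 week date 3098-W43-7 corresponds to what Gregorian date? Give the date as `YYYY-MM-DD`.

3098-10-30

ISO week 1 of 3098 is the week containing the first Thursday of 3098.
Week 43, day 7 (Sunday) lands on 3098-10-30.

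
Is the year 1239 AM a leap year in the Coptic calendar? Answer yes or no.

yes

1239 mod 4 = 3; in the Coptic calendar a year is leap when year mod 4 = 3, so it is a leap year.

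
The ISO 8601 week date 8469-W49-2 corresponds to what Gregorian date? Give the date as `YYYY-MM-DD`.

8469-12-03

ISO week 1 of 8469 is the week containing the first Thursday of 8469.
Week 49, day 2 (Tuesday) lands on 8469-12-03.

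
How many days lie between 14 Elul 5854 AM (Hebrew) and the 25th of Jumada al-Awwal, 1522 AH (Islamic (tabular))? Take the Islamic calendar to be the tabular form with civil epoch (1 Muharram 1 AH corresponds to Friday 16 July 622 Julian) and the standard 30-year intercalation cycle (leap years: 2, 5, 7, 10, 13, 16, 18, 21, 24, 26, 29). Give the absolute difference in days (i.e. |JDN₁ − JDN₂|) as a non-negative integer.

First date → JDN 2486116; second date → JDN 2487574.
The interval is |2486116 − 2487574| = 1458 days.

1458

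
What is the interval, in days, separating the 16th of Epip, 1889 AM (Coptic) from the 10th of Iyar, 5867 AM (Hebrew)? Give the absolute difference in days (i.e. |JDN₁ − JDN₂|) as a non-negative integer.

JDN of the first date = 2514937.
JDN of the second date = 2490749.
|2490749 − 2514937| = 24188.

24188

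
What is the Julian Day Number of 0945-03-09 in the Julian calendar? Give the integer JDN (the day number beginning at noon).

2066287

In the proleptic Gregorian calendar the same day is 14 March 945.
JDN 2299161 is 15 October 1582 CE (Gregorian); the target day is −232874 days from there, so JDN = 2066287.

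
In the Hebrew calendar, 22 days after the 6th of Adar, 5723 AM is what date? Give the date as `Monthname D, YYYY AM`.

Counting 22 days forward from JDN 2438091 reaches JDN 2438113, which is Adar 28, 5723 AM.

Adar 28, 5723 AM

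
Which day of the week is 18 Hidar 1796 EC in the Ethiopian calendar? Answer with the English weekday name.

Sunday

In the Gregorian calendar this is 27 November 1803 (JDN 2379922).
2379922 ≡ 6 (mod 7); counting from Monday = 0 gives Sunday.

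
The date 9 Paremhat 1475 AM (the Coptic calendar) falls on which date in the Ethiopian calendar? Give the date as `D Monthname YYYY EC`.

Both dates share Julian Day Number 2363596; in the Ethiopian calendar that is 9 Megabit 1751 EC.

9 Megabit 1751 EC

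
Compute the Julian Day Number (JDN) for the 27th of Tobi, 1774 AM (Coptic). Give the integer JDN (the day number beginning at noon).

2472764

In the Gregorian calendar the same day is 4 February 2058.
JDN 2299161 is 15 October 1582 CE (Gregorian); the target day is +173603 days from there, so JDN = 2472764.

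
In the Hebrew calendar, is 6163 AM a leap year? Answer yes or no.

Hebrew year 6163 is year 7 of its 19-year Metonic cycle; leap years are at positions 3, 6, 8, 11, 14, 17, 19, so it is a common year (12 months).

no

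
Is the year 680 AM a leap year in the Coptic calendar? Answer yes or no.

no

680 mod 4 = 0; in the Coptic calendar a year is leap when year mod 4 = 3, so it is a common year.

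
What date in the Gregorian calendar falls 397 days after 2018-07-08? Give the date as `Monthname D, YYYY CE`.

August 9, 2019 CE

Counting 397 days forward from JDN 2458308 reaches JDN 2458705, which is August 9, 2019 CE.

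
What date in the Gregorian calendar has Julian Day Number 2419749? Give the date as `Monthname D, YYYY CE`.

JDN 2451545 is 1 Jan 2000; 2419749 is −31796 days from there.

December 12, 1912 CE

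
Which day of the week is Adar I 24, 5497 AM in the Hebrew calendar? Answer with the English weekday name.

Equivalently 25 February 1737 Gregorian, JDN 2355542.
Since JDN mod 7 = 0 (0 = Monday), the day is Monday.

Monday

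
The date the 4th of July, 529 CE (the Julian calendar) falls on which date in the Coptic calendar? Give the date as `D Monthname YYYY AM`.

10 Epip 245 AM

The source date corresponds to 6 July 529 in the proleptic Gregorian calendar (JDN 1914460).
That day falls on 10 Epip 245 AM in the Coptic calendar.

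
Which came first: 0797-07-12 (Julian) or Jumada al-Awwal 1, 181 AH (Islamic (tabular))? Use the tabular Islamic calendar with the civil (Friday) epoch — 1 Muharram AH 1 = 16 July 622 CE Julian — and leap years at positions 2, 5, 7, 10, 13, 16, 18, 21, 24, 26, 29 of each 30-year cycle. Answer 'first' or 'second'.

second

First date → JDN 2012355; second date → JDN 2012344.
JDN 2012344 < JDN 2012355, so the second date is earlier.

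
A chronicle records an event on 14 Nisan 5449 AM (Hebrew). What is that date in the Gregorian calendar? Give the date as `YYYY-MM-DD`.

Both dates share Julian Day Number 2338049; in the Gregorian calendar that is 4 April 1689 CE.

1689-04-04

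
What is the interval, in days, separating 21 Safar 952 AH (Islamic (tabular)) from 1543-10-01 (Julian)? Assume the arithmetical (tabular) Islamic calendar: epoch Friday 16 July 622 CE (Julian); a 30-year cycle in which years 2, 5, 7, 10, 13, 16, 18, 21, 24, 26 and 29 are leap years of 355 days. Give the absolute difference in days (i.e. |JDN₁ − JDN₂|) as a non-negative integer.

581

First date → JDN 2285493; second date → JDN 2284912.
The interval is |2285493 − 2284912| = 581 days.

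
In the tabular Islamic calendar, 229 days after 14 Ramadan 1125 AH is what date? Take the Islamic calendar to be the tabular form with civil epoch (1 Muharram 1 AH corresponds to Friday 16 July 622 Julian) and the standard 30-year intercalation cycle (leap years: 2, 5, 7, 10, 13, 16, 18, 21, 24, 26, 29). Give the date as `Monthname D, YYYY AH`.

Jumada al-Awwal 7, 1126 AH

JDN of 14 Ramadan 1125 AH = 2346997.
2346997 + 229 = 2347226.
JDN 2347226 in the tabular Islamic calendar is Jumada al-Awwal 7, 1126 AH.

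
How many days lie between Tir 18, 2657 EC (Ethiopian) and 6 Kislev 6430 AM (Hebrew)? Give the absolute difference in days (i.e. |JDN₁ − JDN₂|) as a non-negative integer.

First date → JDN 2694462; second date → JDN 2696218.
The interval is |2694462 − 2696218| = 1756 days.

1756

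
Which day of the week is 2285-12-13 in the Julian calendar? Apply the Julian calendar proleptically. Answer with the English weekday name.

This is JDN 2556001 (28 December 2285 Gregorian).
2556001 ≡ 0 (mod 7); counting from Monday = 0 gives Monday.

Monday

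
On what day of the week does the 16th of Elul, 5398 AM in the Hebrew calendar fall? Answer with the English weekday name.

In the Gregorian calendar this is 26 August 1638 (JDN 2319565).
JDN 2319565 mod 7 = 3, and JDN 0 was a Monday, so this is a Thursday.

Thursday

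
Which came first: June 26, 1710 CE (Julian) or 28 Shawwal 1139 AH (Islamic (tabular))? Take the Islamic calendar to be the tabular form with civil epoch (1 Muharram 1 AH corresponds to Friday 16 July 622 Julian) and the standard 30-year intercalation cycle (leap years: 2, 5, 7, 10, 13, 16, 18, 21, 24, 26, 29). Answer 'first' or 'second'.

First date → JDN 2345812; second date → JDN 2352002.
JDN 2345812 < JDN 2352002, so the first date is earlier.

first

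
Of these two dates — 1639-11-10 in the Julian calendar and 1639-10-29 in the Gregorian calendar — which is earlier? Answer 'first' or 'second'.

second

The two dates have Julian Day Numbers 2320016 and 2319994 respectively.
Since 2319994 < 2320016, the second date comes first.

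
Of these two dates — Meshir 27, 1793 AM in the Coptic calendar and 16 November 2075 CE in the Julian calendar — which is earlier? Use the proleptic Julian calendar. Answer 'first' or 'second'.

second

The two dates have Julian Day Numbers 2479734 and 2479271 respectively.
Since 2479271 < 2479734, the second date comes first.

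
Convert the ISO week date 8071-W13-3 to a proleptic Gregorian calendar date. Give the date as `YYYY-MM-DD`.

ISO week 1 of 8071 is the week containing the first Thursday of 8071.
Week 13, day 3 (Wednesday) lands on 8071-03-25.

8071-03-25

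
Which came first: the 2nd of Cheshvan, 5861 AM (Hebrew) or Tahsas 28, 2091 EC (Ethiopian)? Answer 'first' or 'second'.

First date → JDN 2488377; second date → JDN 2487710.
JDN 2487710 < JDN 2488377, so the second date is earlier.

second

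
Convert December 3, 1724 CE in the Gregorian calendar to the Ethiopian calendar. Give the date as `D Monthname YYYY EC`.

Both dates share Julian Day Number 2351075; in the Ethiopian calendar that is 26 Hidar 1717 EC.

26 Hidar 1717 EC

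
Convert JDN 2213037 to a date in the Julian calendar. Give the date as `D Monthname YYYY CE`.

19 December 1346 CE

The proleptic Gregorian equivalent of JDN 2213037 is 27 December 1346.
In the Julian calendar that day is 19 December 1346 CE.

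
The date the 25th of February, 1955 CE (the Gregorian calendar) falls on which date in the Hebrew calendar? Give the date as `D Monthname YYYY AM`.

3 Adar 5715 AM

Julian Day Number of the source date = 2435164.
Converting JDN 2435164 to the Hebrew calendar gives 3 Adar 5715 AM.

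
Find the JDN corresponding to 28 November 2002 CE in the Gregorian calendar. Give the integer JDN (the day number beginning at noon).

JDN 2400001 is 17 November 1858 CE (Gregorian), MJD 0; the target day is +52606 days from there, so JDN = 2452607.

2452607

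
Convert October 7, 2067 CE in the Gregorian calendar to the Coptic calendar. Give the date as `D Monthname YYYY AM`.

26 Thout 1784 AM

Both dates share Julian Day Number 2476296; in the Coptic calendar that is 26 Thout 1784 AM.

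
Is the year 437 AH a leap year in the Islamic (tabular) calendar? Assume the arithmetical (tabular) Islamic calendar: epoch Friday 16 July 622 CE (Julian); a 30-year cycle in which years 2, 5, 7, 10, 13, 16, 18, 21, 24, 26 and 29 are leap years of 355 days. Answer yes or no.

Year 437 AH is year 17 of its 30-year cycle; leap positions are 2, 5, 7, 10, 13, 16, 18, 21, 24, 26, 29, so it is a common year (354 days).

no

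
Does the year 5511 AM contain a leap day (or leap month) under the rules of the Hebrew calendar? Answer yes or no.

no

Hebrew year 5511 is year 1 of its 19-year Metonic cycle; leap years are at positions 3, 6, 8, 11, 14, 17, 19, so it is a common year (12 months).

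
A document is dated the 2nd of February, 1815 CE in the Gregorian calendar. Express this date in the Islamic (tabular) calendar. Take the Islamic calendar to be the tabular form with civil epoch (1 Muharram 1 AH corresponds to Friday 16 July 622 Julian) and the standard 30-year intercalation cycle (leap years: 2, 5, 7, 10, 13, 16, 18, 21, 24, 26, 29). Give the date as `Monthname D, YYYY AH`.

Safar 21, 1230 AH

Julian Day Number of the source date = 2384007.
Converting JDN 2384007 to the tabular Islamic calendar gives 21 Safar 1230 AH.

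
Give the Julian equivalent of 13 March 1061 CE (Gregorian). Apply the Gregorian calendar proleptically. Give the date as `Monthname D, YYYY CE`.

For dates in this range the Gregorian date is 6 days ahead of the Julian.
13 March 1061 Gregorian − 6 days → 7 March 1061 Julian.

March 7, 1061 CE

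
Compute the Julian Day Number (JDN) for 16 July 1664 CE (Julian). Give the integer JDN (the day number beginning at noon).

2329031

Equivalently 26 July 1664 (Gregorian).
JDN 2451545 is 1 January 2000 CE (Gregorian); the target day is −122514 days from there, so JDN = 2329031.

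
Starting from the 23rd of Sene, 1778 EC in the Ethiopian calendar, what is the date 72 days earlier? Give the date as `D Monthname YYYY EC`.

The starting date is JDN 2373562; 2373562 − 72 = 2373490.
JDN 2373490 corresponds to 11 Miyazya 1778 EC.

11 Miyazya 1778 EC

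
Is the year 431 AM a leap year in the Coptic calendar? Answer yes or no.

yes

431 mod 4 = 3; in the Coptic calendar a year is leap when year mod 4 = 3, so it is a leap year.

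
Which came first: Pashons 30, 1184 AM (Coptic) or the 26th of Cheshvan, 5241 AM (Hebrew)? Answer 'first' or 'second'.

Converting both to JDN: 2257390 vs 2261931; the smaller is the first.

first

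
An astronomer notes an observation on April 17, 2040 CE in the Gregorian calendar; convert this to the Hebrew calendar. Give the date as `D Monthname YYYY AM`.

4 Iyar 5800 AM

Both dates share Julian Day Number 2466262; in the Hebrew calendar that is 4 Iyar 5800 AM.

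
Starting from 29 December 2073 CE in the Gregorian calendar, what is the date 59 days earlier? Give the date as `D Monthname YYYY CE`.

31 October 2073 CE

Counting 59 days back from JDN 2478571 reaches JDN 2478512, which is 31 October 2073 CE.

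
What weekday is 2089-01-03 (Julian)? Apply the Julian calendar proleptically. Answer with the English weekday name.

Sunday

In the Gregorian calendar this is 16 January 2089 (JDN 2484068).
JDN 2484068 mod 7 = 6, and JDN 0 was a Monday, so this is a Sunday.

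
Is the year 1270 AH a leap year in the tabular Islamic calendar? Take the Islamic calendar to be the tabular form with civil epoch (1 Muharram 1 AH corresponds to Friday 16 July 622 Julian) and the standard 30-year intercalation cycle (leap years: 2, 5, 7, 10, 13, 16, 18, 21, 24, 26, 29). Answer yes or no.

yes

Year 1270 AH is year 10 of its 30-year cycle; leap positions are 2, 5, 7, 10, 13, 16, 18, 21, 24, 26, 29, so it is a leap year (355 days).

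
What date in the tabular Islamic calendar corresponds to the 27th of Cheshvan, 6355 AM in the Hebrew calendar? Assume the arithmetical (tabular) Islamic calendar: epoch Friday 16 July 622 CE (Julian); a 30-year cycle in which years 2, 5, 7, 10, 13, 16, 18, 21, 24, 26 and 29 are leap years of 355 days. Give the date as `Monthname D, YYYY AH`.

The source date corresponds to 1 December 2594 in the Gregorian calendar (JDN 2668834).
That day falls on 27 Dhu al-Qa'dah 2033 AH in the tabular Islamic calendar.

Dhu al-Qa'dah 27, 2033 AH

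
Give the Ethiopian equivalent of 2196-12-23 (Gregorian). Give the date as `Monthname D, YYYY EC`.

Tahsas 13, 2189 EC

Both dates share Julian Day Number 2523490; in the Ethiopian calendar that is 13 Tahsas 2189 EC.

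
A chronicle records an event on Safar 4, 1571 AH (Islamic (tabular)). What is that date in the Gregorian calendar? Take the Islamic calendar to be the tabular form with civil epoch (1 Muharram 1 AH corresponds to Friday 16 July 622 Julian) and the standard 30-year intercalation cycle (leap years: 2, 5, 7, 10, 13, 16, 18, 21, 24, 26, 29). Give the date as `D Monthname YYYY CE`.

20 November 2145 CE

Both dates share Julian Day Number 2504829; in the Gregorian calendar that is 20 November 2145 CE.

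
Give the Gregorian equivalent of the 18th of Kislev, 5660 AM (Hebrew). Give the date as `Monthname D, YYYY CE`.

Both dates share Julian Day Number 2414979; in the Gregorian calendar that is 20 November 1899 CE.

November 20, 1899 CE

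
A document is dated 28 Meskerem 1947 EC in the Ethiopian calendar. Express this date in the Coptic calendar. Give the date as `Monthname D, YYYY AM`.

The source date corresponds to 8 October 1954 in the Gregorian calendar (JDN 2435024).
That day falls on 28 Thout 1671 AM in the Coptic calendar.

Thout 28, 1671 AM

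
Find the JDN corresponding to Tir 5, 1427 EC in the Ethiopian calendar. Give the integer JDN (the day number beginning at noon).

2245191

In the proleptic Gregorian calendar the same day is 9 January 1435.
JDN 2451545 is 1 January 2000 CE (Gregorian); the target day is −206354 days from there, so JDN = 2245191.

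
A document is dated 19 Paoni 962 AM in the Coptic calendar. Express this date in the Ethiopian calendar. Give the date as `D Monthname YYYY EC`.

19 Sene 1238 EC

Julian Day Number of the source date = 2176323.
Converting JDN 2176323 to the Ethiopian calendar gives 19 Sene 1238 EC.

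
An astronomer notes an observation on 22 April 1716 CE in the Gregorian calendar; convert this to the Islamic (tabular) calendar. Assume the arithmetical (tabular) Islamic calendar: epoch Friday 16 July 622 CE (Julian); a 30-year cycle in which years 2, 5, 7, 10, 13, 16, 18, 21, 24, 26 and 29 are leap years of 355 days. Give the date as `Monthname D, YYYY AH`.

Julian Day Number of the source date = 2347928.
Converting JDN 2347928 to the tabular Islamic calendar gives 29 Rabi' al-Thani 1128 AH.

Rabi' al-Thani 29, 1128 AH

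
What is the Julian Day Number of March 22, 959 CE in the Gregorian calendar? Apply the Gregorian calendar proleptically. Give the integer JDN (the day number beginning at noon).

2071408

JDN 2451545 is 1 January 2000 CE (Gregorian); the target day is −380137 days from there, so JDN = 2071408.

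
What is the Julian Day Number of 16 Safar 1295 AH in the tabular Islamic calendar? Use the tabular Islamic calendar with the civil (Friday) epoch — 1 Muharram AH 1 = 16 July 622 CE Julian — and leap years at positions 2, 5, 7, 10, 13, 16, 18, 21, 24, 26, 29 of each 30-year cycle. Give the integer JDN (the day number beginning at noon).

In the Gregorian calendar the same day is 19 February 1878.
JDN 2451545 is 1 January 2000 CE (Gregorian); the target day is −44510 days from there, so JDN = 2407035.

2407035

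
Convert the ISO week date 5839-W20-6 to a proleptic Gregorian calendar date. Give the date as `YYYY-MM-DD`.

ISO week 1 of 5839 is the week containing the first Thursday of 5839.
Week 20, day 6 (Saturday) lands on 5839-05-18.

5839-05-18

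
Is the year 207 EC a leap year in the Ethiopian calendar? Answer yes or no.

207 mod 4 = 3; in the Ethiopian calendar a year is leap when year mod 4 = 3, so it is a leap year.

yes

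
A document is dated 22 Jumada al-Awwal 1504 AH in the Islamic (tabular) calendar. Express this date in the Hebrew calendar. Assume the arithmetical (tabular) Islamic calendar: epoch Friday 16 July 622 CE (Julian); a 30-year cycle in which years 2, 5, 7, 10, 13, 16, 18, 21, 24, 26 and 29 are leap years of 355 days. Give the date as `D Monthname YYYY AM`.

Both dates share Julian Day Number 2481192; in the Hebrew calendar that is 22 Adar I 5841 AM.

22 Adar I 5841 AM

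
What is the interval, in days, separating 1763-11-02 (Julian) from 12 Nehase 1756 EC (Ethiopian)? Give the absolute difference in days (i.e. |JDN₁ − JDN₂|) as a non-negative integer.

JDN of the first date = 2365299.
JDN of the second date = 2365576.
|2365576 − 2365299| = 277.

277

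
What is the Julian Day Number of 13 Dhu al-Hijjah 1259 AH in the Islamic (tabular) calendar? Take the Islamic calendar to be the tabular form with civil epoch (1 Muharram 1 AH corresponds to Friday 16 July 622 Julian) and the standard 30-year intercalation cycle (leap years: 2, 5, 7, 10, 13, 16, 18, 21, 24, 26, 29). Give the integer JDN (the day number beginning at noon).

In the Gregorian calendar the same day is 4 January 1844.
JDN 2400001 is 17 November 1858 CE (Gregorian), MJD 0; the target day is −5431 days from there, so JDN = 2394570.

2394570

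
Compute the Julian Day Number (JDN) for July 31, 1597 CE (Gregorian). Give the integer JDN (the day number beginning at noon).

2304564

JDN 2451545 is 1 January 2000 CE (Gregorian); the target day is −146981 days from there, so JDN = 2304564.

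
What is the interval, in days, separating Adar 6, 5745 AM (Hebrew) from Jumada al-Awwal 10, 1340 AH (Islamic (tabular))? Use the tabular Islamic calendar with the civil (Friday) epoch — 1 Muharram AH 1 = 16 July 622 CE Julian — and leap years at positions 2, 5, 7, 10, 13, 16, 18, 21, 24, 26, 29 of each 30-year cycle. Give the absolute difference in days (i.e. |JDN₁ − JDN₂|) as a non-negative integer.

23060

First date → JDN 2446124; second date → JDN 2423064.
The interval is |2446124 − 2423064| = 23060 days.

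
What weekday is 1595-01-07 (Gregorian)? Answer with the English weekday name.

2303628 ≡ 5 (mod 7); counting from Monday = 0 gives Saturday.

Saturday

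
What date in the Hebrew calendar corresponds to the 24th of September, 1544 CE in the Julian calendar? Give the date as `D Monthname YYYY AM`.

7 Tishrei 5305 AM

Julian Day Number of the source date = 2285271.
Converting JDN 2285271 to the Hebrew calendar gives 7 Tishrei 5305 AM.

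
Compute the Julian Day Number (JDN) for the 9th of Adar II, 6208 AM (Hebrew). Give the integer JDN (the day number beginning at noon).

2615248

In the Gregorian calendar the same day is 15 March 2448.
JDN 2400001 is 17 November 1858 CE (Gregorian), MJD 0; the target day is +215247 days from there, so JDN = 2615248.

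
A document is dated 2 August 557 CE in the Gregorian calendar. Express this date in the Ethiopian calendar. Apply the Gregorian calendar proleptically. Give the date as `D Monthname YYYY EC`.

Both dates share Julian Day Number 1924714; in the Ethiopian calendar that is 7 Nehase 549 EC.

7 Nehase 549 EC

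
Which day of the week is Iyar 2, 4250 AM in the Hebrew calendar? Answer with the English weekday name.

Sunday

Equivalently 9 April 490 Gregorian, JDN 1900128.
Since JDN mod 7 = 6 (0 = Monday), the day is Sunday.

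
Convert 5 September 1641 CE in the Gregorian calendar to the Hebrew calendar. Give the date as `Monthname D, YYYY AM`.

Tishrei 1, 5402 AM

Julian Day Number of the source date = 2320671.
Converting JDN 2320671 to the Hebrew calendar gives 1 Tishrei 5402 AM.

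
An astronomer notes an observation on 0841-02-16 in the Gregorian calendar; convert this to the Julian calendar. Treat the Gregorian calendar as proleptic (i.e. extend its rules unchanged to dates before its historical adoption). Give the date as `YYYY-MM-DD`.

0841-02-12

At this point the Julian calendar is 4 days behind the Gregorian.
16 February 841 Gregorian − 4 days → 12 February 841 Julian.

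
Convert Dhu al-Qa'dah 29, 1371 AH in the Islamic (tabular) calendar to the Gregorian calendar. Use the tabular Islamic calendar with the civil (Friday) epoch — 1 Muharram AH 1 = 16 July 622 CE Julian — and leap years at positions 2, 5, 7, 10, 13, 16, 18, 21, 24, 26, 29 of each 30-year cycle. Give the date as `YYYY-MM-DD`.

Julian Day Number of the source date = 2434245.
Converting JDN 2434245 to the Gregorian calendar gives 20 August 1952 CE.

1952-08-20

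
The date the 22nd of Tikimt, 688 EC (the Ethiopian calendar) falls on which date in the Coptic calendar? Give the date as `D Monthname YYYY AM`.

22 Paopi 412 AM

Julian Day Number of the source date = 1975199.
Converting JDN 1975199 to the Coptic calendar gives 22 Paopi 412 AM.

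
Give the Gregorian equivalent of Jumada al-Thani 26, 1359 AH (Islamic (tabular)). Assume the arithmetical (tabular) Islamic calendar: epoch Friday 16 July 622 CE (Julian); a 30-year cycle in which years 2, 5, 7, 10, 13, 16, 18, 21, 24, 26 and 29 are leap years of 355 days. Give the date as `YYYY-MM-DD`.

Both dates share Julian Day Number 2429843; in the Gregorian calendar that is 1 August 1940 CE.

1940-08-01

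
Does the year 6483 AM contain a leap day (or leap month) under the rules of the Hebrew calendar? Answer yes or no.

Hebrew year 6483 is year 4 of its 19-year Metonic cycle; leap years are at positions 3, 6, 8, 11, 14, 17, 19, so it is a common year (12 months).

no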